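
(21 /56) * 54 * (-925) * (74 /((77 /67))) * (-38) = 3529042425 /77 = 45831719.81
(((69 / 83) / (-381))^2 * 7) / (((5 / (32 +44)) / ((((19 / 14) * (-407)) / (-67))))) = 155448766 / 37222748135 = 0.00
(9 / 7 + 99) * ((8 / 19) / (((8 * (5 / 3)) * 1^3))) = 2106 / 665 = 3.17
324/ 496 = 81/ 124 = 0.65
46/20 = 23/10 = 2.30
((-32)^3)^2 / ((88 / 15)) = 2013265920 / 11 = 183024174.55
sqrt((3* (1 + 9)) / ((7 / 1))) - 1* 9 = -9 + sqrt(210) / 7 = -6.93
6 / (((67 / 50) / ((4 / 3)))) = 400 / 67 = 5.97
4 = 4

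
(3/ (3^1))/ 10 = 1/ 10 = 0.10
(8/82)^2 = 16/1681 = 0.01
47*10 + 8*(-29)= 238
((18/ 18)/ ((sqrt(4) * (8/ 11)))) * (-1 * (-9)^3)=8019/ 16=501.19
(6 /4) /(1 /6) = 9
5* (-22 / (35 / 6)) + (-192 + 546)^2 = 877080 / 7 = 125297.14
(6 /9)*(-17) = -34 /3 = -11.33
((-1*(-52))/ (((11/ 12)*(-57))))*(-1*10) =2080/ 209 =9.95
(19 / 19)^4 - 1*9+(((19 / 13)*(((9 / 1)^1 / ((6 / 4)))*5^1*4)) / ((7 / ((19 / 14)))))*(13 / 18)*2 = 6044 / 147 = 41.12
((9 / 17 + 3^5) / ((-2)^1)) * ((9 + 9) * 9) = -19725.88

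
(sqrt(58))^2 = 58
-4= -4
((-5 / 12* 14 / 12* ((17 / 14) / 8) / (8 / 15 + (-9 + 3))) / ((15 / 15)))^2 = 180625 / 991494144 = 0.00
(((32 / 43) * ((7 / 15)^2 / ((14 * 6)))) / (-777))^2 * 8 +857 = 857.00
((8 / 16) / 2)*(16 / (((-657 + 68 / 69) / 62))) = -17112 / 45265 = -0.38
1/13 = 0.08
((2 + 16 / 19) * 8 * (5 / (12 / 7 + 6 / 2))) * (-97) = -488880 / 209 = -2339.14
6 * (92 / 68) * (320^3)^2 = 148176371712000000 / 17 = 8716257159529411.76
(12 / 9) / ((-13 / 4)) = -16 / 39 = -0.41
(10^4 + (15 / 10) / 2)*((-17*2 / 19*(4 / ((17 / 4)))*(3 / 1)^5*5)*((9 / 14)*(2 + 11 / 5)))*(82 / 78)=-14347796004 / 247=-58088242.93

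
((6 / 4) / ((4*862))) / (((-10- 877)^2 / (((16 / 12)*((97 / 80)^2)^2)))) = 88529281 / 55557724405760000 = 0.00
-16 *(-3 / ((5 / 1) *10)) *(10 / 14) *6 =144 / 35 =4.11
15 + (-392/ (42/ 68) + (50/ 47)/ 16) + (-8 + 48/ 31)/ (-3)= -7196993/ 11656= -617.45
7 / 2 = 3.50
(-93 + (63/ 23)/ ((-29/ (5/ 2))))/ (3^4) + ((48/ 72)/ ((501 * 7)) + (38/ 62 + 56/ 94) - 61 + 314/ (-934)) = -1755569601286255/ 28649070572598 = -61.28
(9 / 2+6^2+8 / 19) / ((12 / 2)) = 1555 / 228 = 6.82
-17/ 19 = -0.89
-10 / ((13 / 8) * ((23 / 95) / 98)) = -744800 / 299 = -2490.97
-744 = -744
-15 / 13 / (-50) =3 / 130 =0.02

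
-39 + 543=504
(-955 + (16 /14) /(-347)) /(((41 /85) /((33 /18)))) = -2168922305 /597534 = -3629.79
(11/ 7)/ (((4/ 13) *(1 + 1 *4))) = 143/ 140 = 1.02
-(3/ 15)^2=-1/ 25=-0.04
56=56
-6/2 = -3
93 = 93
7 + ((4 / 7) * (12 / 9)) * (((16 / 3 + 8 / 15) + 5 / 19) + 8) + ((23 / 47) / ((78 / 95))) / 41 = 5331554429 / 299860470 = 17.78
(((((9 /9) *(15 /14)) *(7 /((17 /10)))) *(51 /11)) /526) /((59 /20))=2250 /170687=0.01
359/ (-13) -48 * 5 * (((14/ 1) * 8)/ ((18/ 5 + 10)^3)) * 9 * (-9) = 53518733/ 63869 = 837.95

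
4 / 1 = 4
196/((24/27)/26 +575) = 22932/67279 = 0.34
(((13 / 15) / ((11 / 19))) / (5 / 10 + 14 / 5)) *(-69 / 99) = -11362 / 35937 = -0.32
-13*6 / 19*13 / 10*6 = -32.02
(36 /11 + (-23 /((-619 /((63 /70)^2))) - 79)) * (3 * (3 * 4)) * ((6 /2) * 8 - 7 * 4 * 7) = 79787336436 /170225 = 468716.91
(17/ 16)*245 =4165/ 16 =260.31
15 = 15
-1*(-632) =632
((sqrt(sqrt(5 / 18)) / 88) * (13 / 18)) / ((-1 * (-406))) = 13 * 2^(3 / 4) * sqrt(3) * 5^(1 / 4) / 3858624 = 0.00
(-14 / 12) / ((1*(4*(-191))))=7 / 4584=0.00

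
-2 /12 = -1 /6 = -0.17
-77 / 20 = -3.85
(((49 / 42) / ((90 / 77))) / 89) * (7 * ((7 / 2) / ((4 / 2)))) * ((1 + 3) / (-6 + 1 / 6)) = -3773 / 40050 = -0.09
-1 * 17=-17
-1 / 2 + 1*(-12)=-25 / 2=-12.50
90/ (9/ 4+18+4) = 360/ 97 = 3.71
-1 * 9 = -9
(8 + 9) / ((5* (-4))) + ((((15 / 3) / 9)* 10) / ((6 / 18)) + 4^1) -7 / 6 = 373 / 20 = 18.65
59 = 59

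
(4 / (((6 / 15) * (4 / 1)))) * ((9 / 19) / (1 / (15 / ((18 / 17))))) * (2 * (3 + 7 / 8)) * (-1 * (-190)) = 197625 / 8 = 24703.12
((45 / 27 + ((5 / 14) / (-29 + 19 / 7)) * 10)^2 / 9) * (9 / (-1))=-714025 / 304704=-2.34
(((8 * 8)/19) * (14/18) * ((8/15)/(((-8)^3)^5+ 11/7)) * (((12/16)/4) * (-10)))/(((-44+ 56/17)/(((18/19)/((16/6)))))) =-3332/5127195710148695763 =-0.00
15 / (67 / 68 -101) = -340 / 2267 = -0.15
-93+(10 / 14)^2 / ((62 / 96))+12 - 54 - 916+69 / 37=-58920142 / 56203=-1048.35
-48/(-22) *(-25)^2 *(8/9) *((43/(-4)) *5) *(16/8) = -4300000/33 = -130303.03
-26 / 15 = -1.73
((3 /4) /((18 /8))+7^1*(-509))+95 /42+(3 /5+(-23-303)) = -816019 /210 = -3885.80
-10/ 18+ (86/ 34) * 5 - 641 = -628.91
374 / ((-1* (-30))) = 187 / 15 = 12.47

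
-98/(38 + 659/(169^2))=-2798978/1085977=-2.58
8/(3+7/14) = 16/7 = 2.29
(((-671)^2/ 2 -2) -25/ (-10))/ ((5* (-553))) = -225121/ 2765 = -81.42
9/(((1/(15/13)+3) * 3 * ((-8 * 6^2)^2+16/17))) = 0.00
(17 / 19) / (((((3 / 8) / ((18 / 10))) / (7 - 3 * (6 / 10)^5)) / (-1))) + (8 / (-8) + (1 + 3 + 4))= -6549443 / 296875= -22.06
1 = 1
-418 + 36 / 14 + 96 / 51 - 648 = -126324 / 119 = -1061.55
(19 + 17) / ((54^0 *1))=36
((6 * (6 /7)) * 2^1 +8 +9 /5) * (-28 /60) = -703 /75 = -9.37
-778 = -778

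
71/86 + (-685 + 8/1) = -58151/86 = -676.17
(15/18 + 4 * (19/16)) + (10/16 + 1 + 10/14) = 1331/168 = 7.92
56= 56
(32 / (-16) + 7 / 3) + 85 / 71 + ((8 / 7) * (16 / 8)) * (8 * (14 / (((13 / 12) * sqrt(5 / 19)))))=326 / 213 + 3072 * sqrt(95) / 65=462.18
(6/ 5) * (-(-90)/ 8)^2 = 1215/ 8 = 151.88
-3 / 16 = -0.19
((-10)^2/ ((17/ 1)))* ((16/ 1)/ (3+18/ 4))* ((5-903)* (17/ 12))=-143680/ 9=-15964.44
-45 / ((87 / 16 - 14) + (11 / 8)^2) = 2880 / 427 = 6.74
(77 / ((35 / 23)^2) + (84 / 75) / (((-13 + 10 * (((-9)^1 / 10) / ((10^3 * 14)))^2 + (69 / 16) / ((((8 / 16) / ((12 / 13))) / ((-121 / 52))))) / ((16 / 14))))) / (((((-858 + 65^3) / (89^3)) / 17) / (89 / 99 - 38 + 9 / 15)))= -53066.74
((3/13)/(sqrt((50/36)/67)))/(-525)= -3 * sqrt(134)/11375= -0.00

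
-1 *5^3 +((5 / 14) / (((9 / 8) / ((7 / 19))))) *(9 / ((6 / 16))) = -6965 / 57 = -122.19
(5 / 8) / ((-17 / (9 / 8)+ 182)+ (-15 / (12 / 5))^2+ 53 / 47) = 4230 / 1401511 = 0.00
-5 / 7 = -0.71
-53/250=-0.21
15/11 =1.36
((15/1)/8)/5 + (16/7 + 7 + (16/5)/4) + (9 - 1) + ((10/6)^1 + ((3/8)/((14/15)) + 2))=5407/240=22.53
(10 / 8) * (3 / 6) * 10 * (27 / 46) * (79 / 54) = 1975 / 368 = 5.37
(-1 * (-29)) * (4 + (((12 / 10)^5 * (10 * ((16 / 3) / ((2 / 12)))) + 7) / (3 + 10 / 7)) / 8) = 119893917 / 155000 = 773.51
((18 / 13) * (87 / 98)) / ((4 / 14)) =783 / 182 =4.30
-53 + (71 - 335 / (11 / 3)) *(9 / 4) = -1087 / 11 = -98.82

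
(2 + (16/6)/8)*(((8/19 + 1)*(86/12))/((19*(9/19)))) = 301/114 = 2.64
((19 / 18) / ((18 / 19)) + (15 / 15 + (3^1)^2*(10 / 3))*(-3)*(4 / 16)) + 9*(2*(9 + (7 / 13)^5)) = 4230883003 / 30074733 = 140.68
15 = 15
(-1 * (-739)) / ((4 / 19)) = 14041 / 4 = 3510.25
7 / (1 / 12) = 84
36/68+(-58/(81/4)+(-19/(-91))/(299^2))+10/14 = -18153740897/11202571107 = -1.62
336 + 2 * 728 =1792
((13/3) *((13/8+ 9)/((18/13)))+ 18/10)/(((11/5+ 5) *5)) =75713/77760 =0.97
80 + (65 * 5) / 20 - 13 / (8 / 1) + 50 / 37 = 28409 / 296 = 95.98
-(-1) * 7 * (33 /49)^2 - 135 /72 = 3567 /2744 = 1.30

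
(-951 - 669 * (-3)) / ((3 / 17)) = 5984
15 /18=5 /6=0.83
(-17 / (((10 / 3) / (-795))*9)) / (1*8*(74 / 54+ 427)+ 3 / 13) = 316251 / 2405890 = 0.13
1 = 1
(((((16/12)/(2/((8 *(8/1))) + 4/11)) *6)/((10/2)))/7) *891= 2509056/4865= 515.74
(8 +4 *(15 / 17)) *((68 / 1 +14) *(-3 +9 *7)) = 964320 / 17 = 56724.71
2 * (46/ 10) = 46/ 5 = 9.20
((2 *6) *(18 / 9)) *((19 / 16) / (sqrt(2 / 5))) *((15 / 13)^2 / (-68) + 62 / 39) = 1028527 *sqrt(10) / 45968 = 70.76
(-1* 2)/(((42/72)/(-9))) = 216/7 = 30.86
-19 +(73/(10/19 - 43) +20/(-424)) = -1776355/85542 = -20.77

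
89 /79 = 1.13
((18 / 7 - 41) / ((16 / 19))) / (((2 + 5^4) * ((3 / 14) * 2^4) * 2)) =-269 / 25344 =-0.01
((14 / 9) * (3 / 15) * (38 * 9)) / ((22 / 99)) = 2394 / 5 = 478.80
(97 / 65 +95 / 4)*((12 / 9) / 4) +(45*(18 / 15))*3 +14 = 184.41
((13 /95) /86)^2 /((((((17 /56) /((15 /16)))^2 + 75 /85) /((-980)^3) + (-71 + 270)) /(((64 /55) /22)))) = 11289786278400 /16776509293596111636973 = 0.00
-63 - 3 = -66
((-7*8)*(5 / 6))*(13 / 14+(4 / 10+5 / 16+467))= -21869.92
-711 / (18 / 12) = -474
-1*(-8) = 8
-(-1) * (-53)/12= -53/12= -4.42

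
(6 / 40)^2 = 9 / 400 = 0.02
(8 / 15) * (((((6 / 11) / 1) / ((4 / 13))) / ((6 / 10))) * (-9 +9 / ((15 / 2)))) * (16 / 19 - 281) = 3598348 / 1045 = 3443.40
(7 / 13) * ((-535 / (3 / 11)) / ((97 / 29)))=-315.80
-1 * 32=-32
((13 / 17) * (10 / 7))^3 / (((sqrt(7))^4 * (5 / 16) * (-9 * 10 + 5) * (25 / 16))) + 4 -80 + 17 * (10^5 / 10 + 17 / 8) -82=9538571383550227 / 56149497880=169878.12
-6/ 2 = -3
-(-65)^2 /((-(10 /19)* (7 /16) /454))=58311760 /7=8330251.43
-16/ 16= -1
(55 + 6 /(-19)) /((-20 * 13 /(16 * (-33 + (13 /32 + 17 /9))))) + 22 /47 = 433786459 /4179240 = 103.80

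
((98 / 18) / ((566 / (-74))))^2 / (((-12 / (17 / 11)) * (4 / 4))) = -55878473 / 856311588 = -0.07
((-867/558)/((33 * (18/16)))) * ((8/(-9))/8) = 1156/248589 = 0.00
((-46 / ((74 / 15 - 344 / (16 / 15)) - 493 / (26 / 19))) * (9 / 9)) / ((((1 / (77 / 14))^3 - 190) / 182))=-0.07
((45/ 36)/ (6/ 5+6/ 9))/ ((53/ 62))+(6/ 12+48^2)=6842081/ 2968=2305.28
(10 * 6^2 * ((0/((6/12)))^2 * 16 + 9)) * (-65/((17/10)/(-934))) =1967004000/17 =115706117.65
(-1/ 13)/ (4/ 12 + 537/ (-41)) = 123/ 20410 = 0.01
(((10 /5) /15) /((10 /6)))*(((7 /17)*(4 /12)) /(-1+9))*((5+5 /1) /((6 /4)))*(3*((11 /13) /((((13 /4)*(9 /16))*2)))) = 2464 /387855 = 0.01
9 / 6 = 3 / 2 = 1.50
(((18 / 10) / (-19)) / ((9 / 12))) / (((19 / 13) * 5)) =-156 / 9025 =-0.02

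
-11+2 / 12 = -65 / 6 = -10.83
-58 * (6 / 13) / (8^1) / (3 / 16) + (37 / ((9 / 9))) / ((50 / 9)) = -7271 / 650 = -11.19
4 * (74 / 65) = 296 / 65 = 4.55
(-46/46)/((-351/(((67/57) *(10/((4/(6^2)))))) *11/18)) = 1340/2717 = 0.49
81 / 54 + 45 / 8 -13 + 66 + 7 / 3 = 1499 / 24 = 62.46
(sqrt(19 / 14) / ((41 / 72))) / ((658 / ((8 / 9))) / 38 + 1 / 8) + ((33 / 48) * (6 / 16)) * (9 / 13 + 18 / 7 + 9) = 1368 * sqrt(266) / 213815 + 9207 / 2912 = 3.27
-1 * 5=-5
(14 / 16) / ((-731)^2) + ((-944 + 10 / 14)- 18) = -28765721303 / 29924216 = -961.29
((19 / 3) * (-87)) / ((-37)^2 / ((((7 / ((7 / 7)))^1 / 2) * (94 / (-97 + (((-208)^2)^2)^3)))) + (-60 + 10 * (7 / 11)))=-1994069 / 98754331358866247754327074979791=-0.00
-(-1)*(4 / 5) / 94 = 2 / 235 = 0.01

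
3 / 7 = 0.43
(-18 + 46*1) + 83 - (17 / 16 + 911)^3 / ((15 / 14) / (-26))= 282797224217947 / 15360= 18411277618.36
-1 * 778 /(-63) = 778 /63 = 12.35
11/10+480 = 4811/10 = 481.10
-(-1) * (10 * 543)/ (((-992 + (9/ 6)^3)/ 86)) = -3735840/ 7909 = -472.35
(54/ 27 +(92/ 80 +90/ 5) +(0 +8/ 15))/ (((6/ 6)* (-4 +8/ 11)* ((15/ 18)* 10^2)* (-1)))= 14311/ 180000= 0.08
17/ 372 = 0.05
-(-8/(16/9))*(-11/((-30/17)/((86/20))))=24123/200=120.62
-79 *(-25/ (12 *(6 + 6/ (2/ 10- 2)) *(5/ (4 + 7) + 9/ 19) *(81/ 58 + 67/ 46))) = 25029175/ 1073984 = 23.30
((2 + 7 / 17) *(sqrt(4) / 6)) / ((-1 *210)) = -41 / 10710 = -0.00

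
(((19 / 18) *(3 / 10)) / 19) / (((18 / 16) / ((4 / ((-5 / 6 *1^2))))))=-16 / 225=-0.07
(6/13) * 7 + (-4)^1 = -10/13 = -0.77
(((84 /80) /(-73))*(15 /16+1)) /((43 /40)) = -651 /25112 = -0.03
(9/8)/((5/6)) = 27/20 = 1.35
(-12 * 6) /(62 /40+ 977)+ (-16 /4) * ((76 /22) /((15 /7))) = -21061144 /3229215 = -6.52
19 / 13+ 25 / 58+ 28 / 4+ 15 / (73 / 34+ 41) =3406925 / 368706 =9.24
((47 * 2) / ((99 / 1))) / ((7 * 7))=94 / 4851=0.02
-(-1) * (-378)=-378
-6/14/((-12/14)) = 0.50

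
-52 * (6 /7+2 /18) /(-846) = 1586 /26649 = 0.06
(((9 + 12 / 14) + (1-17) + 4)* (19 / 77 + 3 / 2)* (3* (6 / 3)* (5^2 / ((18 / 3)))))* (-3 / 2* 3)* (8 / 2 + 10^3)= 227876625 / 539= 422776.67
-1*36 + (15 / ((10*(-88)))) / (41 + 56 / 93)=-24514263 / 680944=-36.00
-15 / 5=-3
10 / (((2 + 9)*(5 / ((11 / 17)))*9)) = 2 / 153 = 0.01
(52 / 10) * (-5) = -26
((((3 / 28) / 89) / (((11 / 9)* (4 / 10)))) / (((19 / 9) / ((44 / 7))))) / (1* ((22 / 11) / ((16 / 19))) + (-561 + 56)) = -4860 / 333176039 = -0.00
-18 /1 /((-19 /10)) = 180 /19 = 9.47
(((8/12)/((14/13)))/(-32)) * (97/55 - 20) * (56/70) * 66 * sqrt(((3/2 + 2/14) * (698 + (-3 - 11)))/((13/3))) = 3009 * sqrt(238602)/4900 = 299.96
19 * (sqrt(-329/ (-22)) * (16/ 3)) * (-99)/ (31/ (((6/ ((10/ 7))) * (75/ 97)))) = -143640 * sqrt(7238)/ 3007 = -4063.98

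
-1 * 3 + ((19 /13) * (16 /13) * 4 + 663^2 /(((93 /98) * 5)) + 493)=2439737956 /26195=93137.54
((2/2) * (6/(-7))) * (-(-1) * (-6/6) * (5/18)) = 5/21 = 0.24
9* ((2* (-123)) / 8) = -1107 / 4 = -276.75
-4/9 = -0.44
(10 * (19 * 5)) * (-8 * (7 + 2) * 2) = -136800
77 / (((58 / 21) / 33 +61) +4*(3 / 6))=53361 / 43717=1.22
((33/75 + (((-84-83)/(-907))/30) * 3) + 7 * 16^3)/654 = 43.84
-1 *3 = -3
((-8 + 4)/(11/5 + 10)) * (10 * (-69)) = 13800/61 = 226.23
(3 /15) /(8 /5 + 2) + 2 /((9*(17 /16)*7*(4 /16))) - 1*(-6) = 4409 /714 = 6.18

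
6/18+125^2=46876/3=15625.33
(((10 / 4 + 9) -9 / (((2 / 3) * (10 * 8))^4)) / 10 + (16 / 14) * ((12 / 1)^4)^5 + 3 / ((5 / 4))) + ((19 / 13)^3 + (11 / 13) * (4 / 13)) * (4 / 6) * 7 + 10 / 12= 1324787281964370940677499124743326127 / 302363443200000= 4381439991368542996792.74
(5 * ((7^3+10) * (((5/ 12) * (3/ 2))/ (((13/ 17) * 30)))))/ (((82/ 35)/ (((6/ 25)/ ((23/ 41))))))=42007/ 4784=8.78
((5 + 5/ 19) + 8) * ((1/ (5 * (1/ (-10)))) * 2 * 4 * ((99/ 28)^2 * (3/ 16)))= -264627/ 532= -497.42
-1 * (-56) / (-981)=-56 / 981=-0.06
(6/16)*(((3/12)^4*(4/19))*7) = 21/9728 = 0.00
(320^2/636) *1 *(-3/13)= -25600/689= -37.16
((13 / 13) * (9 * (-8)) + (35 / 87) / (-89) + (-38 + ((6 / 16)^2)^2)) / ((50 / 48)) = -3488202257 / 33036800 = -105.59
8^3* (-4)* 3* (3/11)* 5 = -92160/11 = -8378.18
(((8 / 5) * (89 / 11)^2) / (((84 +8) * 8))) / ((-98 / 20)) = -7921 / 272734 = -0.03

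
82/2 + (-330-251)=-540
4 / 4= 1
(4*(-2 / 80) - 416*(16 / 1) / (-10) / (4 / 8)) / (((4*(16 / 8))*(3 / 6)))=13311 / 40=332.78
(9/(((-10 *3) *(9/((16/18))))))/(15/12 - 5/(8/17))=32/10125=0.00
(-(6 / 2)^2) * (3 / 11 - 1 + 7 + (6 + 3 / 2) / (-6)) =-1989 / 44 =-45.20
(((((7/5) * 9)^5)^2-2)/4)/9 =984930291862259599/351562500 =2801579496.85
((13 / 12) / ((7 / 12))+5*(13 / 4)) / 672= 169 / 6272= 0.03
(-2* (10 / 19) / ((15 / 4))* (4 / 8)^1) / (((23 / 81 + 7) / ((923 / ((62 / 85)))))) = -847314 / 34751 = -24.38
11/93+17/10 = 1691/930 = 1.82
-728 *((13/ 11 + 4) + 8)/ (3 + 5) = -13195/ 11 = -1199.55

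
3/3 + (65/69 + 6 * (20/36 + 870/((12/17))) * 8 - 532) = 1349102/23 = 58656.61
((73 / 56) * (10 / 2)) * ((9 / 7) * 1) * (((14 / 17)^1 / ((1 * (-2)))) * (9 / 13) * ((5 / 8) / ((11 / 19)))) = -2808675 / 1089088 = -2.58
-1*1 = -1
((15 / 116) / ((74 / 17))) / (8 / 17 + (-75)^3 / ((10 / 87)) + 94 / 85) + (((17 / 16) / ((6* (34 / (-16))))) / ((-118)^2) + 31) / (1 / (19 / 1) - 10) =-9412693826684747999 / 3020372618127921936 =-3.12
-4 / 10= -2 / 5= -0.40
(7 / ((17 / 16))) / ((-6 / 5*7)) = -40 / 51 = -0.78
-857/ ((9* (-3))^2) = -857/ 729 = -1.18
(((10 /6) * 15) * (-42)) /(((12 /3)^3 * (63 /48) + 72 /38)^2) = -63175 /443904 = -0.14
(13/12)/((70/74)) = 481/420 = 1.15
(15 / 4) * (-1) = -15 / 4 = -3.75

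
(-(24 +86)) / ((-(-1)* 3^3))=-4.07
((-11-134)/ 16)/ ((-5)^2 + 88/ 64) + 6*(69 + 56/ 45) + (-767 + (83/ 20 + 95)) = -3123563/ 12660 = -246.73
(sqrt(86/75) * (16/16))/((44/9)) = 3 * sqrt(258)/220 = 0.22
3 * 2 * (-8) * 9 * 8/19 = -3456/19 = -181.89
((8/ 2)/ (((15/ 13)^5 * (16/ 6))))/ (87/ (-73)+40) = 27104389/ 1434206250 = 0.02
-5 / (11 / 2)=-10 / 11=-0.91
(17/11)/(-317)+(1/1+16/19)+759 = 50407749/66253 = 760.84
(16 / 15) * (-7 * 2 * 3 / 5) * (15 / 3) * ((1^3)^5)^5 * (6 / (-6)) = 224 / 5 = 44.80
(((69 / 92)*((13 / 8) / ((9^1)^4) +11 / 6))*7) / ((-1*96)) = -673687 / 6718464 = -0.10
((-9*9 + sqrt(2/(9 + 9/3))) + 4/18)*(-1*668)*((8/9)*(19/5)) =73816672/405-50768*sqrt(6)/135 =181342.23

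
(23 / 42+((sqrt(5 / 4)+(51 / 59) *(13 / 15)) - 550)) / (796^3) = -6798433 / 6248999783040+sqrt(5) / 1008716672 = -0.00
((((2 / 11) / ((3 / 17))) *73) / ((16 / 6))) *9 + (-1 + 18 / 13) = 145417 / 572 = 254.23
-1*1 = -1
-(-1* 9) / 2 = 9 / 2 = 4.50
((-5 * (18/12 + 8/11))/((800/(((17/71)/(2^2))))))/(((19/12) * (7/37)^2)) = -0.01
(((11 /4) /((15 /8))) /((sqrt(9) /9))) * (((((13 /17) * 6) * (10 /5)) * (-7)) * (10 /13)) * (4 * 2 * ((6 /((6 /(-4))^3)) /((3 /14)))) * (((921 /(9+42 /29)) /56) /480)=47.32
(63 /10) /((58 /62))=1953 /290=6.73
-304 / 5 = -60.80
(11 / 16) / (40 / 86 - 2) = -43 / 96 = -0.45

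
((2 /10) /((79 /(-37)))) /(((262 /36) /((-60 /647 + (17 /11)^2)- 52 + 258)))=-2172071754 /810192163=-2.68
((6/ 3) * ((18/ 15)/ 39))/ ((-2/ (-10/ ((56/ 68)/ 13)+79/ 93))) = 204424/ 42315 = 4.83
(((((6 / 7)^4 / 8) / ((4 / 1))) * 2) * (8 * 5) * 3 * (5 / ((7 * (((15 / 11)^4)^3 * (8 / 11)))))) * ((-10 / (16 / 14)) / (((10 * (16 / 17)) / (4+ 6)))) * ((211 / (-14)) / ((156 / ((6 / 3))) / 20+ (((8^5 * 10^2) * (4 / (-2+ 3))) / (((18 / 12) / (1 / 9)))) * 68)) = 123832968460280497 / 606686160279586275000000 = 0.00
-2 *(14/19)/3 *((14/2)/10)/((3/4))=-392/855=-0.46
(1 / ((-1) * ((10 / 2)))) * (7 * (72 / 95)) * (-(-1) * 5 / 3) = -168 / 95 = -1.77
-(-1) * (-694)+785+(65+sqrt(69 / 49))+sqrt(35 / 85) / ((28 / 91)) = sqrt(69) / 7+13 * sqrt(119) / 68+156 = 159.27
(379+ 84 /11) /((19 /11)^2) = 129.59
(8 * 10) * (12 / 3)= 320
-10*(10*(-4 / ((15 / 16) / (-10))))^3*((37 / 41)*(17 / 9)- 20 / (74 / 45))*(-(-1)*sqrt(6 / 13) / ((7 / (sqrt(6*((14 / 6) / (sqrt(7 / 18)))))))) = 5988501422080000*sqrt(13)*14^(1 / 4) / 11181807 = 3735165504.69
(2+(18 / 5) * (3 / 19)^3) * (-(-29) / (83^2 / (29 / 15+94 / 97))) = 8459530492 / 343755761025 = 0.02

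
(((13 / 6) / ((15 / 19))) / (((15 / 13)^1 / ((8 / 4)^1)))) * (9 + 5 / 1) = 44954 / 675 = 66.60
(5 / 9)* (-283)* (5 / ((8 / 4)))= -7075 / 18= -393.06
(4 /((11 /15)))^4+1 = 12974641 /14641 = 886.19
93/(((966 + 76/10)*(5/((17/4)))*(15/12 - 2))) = -527/4868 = -0.11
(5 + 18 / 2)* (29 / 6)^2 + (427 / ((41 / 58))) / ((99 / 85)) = 2288419 / 2706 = 845.68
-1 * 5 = -5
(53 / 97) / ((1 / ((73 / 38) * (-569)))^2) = 91442085557 / 140068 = 652840.66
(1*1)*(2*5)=10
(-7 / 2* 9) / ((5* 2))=-63 / 20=-3.15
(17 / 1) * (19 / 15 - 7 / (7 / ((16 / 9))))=-391 / 45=-8.69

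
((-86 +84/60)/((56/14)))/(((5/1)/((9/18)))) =-423/200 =-2.12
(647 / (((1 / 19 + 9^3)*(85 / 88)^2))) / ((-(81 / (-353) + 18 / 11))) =-92412479984 / 136685216025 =-0.68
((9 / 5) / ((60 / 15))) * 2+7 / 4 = 2.65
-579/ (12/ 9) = -1737/ 4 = -434.25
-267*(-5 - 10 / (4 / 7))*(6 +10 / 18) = 78765 / 2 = 39382.50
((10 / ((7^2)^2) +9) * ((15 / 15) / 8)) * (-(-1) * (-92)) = -497237 / 4802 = -103.55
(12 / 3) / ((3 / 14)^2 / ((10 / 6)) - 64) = -3920 / 62693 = -0.06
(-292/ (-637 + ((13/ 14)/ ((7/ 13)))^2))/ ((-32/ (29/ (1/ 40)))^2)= 3685114825/ 6089187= 605.19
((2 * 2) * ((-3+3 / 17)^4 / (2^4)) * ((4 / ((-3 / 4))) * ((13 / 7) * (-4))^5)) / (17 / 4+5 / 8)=552008524234752 / 1403737447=393242.00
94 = 94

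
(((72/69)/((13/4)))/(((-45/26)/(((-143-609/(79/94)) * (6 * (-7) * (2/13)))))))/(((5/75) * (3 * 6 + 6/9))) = -19740384/23621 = -835.71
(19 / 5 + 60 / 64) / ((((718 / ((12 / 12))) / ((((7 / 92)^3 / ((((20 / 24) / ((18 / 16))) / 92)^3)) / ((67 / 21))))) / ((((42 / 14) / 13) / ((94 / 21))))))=3385201048173 / 37622740480000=0.09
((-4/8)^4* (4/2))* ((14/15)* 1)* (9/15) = 7/100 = 0.07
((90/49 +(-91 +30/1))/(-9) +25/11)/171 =42914/829521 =0.05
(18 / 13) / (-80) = -9 / 520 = -0.02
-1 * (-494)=494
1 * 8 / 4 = 2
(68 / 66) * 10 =340 / 33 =10.30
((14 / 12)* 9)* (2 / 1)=21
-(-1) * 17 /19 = 17 /19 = 0.89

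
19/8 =2.38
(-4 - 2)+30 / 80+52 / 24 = -83 / 24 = -3.46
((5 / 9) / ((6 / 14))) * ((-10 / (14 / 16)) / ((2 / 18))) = -400 / 3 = -133.33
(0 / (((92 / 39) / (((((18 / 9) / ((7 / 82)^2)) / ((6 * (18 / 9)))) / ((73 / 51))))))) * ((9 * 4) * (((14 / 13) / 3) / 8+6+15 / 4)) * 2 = 0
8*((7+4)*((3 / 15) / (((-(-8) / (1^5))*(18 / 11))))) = 121 / 90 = 1.34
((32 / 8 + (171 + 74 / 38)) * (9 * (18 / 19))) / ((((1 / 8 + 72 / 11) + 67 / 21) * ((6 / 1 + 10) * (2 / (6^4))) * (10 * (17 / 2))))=40763335536 / 559172755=72.90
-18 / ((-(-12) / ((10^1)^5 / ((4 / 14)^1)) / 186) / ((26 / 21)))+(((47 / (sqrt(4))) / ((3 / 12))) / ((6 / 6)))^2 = -120891164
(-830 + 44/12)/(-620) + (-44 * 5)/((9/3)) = -72.00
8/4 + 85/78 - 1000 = -77759/78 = -996.91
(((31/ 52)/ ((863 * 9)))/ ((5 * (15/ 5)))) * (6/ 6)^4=31/ 6058260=0.00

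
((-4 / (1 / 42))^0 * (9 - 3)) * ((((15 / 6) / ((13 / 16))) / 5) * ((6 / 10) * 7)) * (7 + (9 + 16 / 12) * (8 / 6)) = 20944 / 65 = 322.22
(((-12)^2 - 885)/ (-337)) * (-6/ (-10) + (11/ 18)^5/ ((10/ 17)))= 695318585/ 424522944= 1.64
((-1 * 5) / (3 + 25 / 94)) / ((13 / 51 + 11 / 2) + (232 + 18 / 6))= -47940 / 7538999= -0.01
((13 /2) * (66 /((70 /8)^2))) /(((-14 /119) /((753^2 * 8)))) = -264652584768 /1225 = -216042926.34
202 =202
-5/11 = -0.45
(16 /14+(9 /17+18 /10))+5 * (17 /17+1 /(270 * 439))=8.47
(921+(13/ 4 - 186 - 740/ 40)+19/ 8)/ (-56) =-5777/ 448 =-12.90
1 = 1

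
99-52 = 47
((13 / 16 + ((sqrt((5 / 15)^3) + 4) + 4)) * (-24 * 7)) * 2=-2961-112 * sqrt(3) / 3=-3025.66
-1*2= -2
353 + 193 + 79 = 625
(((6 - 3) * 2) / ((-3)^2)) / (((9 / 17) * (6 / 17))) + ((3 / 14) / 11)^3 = 1055506483 / 295833384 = 3.57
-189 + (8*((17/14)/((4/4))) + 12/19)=-23761/133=-178.65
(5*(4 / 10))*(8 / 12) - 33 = -95 / 3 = -31.67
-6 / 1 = -6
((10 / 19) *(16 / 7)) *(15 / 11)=2400 / 1463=1.64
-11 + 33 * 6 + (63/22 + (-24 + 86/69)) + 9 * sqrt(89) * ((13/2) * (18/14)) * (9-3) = 253673/1518 + 3159 * sqrt(89)/7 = 4424.53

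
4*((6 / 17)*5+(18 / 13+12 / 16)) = 3447 / 221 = 15.60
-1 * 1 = -1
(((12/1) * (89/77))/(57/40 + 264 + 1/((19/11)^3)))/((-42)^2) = 24418040/824874875517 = 0.00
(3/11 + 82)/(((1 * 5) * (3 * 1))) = 181/33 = 5.48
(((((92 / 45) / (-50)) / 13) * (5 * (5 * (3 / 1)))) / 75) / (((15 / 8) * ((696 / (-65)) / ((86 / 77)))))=3956 / 22609125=0.00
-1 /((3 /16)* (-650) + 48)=8 /591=0.01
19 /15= 1.27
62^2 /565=3844 /565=6.80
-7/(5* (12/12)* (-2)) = 7/10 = 0.70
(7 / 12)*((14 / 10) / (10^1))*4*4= 98 / 75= 1.31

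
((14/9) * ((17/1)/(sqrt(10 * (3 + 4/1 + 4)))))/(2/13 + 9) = 13 * sqrt(110)/495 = 0.28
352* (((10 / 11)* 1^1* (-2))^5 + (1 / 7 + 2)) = -639495520 / 102487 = -6239.77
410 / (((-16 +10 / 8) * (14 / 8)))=-6560 / 413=-15.88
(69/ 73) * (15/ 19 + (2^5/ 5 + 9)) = 106122/ 6935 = 15.30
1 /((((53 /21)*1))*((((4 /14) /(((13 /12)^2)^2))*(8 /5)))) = 6997445 /5861376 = 1.19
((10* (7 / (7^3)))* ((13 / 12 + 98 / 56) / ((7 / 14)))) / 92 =85 / 6762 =0.01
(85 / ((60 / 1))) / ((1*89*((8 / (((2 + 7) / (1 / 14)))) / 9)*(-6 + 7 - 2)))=-3213 / 1424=-2.26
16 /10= 8 /5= 1.60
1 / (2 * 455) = 1 / 910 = 0.00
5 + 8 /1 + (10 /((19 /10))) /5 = 267 /19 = 14.05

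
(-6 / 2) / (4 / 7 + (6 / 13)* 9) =-273 / 430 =-0.63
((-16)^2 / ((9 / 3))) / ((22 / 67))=8576 / 33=259.88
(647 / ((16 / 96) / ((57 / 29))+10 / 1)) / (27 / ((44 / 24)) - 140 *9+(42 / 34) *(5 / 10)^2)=-55170984 / 1070607539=-0.05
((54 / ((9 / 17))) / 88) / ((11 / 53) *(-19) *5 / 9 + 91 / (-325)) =-608175 / 1296416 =-0.47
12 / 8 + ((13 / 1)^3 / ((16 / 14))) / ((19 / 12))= 23097 / 19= 1215.63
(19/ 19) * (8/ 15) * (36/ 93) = 32/ 155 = 0.21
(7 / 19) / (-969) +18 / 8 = 165671 / 73644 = 2.25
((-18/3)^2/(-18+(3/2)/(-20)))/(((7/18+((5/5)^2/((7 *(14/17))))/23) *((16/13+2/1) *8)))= -188370/969061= -0.19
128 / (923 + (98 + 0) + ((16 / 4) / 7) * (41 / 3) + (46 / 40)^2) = 1075200 / 8653109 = 0.12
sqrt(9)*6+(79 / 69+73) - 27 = 4495 / 69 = 65.14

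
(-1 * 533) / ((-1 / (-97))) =-51701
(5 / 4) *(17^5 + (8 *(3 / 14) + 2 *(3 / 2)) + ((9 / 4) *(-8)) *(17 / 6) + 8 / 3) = 149080405 / 84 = 1774766.73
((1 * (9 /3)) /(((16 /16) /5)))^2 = 225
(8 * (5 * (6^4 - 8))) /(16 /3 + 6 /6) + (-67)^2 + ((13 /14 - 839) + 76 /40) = 11787.57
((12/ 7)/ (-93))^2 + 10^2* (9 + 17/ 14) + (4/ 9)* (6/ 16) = 288635485/ 282534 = 1021.60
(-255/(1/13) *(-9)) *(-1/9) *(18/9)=-6630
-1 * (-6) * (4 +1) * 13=390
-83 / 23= -3.61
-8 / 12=-2 / 3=-0.67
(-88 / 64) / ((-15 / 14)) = 77 / 60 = 1.28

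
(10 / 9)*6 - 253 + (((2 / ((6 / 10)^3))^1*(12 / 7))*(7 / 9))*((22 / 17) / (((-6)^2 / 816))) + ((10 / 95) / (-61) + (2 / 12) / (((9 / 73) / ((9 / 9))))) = 65991329 / 563274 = 117.16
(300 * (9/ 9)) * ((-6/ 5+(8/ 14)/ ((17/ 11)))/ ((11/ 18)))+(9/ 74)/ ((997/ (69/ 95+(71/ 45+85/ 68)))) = -2991511748381/ 7339730552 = -407.58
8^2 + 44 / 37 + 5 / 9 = 65.74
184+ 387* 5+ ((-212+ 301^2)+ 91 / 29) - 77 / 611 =1639202620 / 17719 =92511.01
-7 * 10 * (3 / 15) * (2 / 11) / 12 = -7 / 33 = -0.21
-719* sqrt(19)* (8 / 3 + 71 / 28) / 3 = -314203* sqrt(19) / 252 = -5434.84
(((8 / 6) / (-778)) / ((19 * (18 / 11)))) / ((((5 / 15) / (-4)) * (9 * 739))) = 44 / 442417869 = 0.00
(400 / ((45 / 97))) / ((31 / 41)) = 318160 / 279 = 1140.36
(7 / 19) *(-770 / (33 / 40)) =-19600 / 57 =-343.86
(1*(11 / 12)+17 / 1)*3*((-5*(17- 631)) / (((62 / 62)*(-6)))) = -330025 / 12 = -27502.08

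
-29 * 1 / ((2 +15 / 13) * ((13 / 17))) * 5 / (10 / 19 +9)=-46835 / 7421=-6.31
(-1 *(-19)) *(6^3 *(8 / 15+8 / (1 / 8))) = 1324224 / 5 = 264844.80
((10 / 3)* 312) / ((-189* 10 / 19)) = -1976 / 189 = -10.46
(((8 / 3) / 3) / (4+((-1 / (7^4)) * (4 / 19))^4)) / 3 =8661897489521943842 / 116935616108546243595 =0.07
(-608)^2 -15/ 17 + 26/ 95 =597006377/ 1615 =369663.39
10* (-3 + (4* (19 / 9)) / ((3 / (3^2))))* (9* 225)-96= 452154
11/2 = 5.50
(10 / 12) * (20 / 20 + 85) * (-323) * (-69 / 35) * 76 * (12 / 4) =72833916 / 7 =10404845.14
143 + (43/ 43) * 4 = 147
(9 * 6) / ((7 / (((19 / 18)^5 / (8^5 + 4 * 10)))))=2476099 / 8036122752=0.00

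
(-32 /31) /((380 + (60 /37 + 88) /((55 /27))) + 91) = -65120 /32488527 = -0.00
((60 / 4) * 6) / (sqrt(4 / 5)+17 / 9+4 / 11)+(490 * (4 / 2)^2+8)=422114538 / 209441- 1764180 * sqrt(5) / 209441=1996.60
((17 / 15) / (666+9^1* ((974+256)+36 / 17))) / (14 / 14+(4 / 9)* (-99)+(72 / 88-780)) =-187 / 1594691280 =-0.00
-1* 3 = -3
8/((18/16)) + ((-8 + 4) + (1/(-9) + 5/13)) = 44/13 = 3.38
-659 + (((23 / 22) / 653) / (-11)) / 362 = -37698366531 / 57205412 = -659.00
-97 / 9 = -10.78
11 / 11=1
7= 7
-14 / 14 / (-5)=1 / 5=0.20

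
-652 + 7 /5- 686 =-6683 /5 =-1336.60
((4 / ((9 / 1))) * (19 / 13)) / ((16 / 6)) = 19 / 78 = 0.24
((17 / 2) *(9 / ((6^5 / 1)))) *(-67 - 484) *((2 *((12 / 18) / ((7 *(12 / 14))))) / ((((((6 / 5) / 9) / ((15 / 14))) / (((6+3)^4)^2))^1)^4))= -339222477072796499993098420047253292578125 / 19668992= -17246561342482446481909110000000000.00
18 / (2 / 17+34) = 153 / 290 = 0.53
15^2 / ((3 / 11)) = 825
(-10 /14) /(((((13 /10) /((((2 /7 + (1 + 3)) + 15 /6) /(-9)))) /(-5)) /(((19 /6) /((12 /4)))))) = -225625 /103194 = -2.19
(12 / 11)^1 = 12 / 11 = 1.09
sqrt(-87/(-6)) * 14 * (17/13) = 119 * sqrt(58)/13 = 69.71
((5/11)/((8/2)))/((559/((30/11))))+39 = 5275917/135278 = 39.00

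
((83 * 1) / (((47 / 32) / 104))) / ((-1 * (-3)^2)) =-276224 / 423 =-653.01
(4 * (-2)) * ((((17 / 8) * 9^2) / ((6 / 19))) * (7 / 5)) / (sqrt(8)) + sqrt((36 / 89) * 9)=-61047 * sqrt(2) / 40 + 18 * sqrt(89) / 89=-2156.43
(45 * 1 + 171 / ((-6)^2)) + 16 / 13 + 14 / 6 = 8317 / 156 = 53.31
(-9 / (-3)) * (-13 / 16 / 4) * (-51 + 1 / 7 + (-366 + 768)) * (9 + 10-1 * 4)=-718965 / 224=-3209.67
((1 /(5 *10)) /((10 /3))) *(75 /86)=9 /1720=0.01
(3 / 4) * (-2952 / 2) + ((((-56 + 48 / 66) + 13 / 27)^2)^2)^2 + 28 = 4917461806845617940718846286401162 / 60541279401415837761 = 81224940329401.37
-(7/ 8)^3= -343/ 512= -0.67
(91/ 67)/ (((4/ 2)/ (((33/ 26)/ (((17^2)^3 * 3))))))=77/ 6468868492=0.00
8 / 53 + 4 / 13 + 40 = 27876 / 689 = 40.46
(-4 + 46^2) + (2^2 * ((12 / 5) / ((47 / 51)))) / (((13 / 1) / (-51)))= 6327312 / 3055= 2071.13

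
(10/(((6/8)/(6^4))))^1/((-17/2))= -34560/17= -2032.94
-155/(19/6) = -930/19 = -48.95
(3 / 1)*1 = 3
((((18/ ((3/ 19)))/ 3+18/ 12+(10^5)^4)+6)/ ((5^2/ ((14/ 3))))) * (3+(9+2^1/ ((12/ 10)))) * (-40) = -153066666666666666736312/ 15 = -10204444444444444449087.47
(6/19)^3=216/6859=0.03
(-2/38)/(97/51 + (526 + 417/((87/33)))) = -1479/19279376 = -0.00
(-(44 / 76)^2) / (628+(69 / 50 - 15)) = -6050 / 11089559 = -0.00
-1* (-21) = 21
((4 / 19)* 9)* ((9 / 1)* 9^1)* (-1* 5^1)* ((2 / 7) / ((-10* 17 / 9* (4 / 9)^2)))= 58.76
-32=-32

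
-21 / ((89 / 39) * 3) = -273 / 89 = -3.07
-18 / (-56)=9 / 28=0.32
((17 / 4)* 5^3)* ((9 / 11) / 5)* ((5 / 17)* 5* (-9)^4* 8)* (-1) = -73811250 / 11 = -6710113.64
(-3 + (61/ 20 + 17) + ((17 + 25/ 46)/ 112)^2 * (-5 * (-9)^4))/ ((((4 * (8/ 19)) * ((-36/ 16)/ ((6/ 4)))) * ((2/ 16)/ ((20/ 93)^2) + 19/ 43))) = 427120727432765/ 4307020088448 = 99.17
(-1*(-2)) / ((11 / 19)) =38 / 11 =3.45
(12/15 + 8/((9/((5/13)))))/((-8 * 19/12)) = -334/3705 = -0.09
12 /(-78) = -2 /13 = -0.15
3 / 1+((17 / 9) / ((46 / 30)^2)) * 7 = 4562 / 529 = 8.62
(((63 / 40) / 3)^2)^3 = 85766121 / 4096000000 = 0.02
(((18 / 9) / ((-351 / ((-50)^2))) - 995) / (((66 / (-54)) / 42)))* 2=9918860 / 143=69362.66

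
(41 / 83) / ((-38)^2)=41 / 119852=0.00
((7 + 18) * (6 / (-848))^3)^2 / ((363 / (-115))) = -17465625 / 703040768339869696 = -0.00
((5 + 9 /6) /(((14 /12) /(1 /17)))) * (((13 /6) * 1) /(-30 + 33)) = 169 /714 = 0.24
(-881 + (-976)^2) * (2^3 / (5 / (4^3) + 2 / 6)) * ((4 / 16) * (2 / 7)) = 1321703.00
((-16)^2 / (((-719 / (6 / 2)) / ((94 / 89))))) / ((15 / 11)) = -264704 / 319955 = -0.83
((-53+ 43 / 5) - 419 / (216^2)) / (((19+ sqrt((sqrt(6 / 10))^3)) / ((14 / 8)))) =-12435039311275 / 3040123249152 - 1377843691 *sqrt(15) / 1013374416384+ 72518089 *3^(1 / 4) *5^(3 / 4) / 1688957360640+ 130895150645 *3^(3 / 4) *5^(1 / 4) / 3040123249152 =-3.95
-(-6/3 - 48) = 50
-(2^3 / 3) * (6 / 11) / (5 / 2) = -32 / 55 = -0.58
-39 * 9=-351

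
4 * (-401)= -1604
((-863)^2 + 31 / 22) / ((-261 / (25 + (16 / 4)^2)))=-671782909 / 5742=-116994.59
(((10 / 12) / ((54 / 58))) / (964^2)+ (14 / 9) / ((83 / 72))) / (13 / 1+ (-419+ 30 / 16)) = -16861158659 / 5049668776716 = -0.00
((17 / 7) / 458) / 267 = 17 / 856002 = 0.00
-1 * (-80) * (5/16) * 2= 50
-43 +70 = 27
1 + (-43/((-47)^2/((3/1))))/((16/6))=17285/17672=0.98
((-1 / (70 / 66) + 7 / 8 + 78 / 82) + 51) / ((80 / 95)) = 61.61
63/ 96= 0.66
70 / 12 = 5.83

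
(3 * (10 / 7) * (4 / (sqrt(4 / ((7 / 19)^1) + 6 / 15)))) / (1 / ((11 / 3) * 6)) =112.41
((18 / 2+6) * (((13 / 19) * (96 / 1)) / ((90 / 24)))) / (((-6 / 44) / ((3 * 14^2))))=-21525504 / 19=-1132921.26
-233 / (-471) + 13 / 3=758 / 157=4.83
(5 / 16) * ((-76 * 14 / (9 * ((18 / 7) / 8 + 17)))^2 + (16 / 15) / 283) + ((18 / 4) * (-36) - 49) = -211844999438 / 1078412535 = -196.44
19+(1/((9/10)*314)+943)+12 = 1376267/1413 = 974.00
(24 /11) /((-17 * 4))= -0.03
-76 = -76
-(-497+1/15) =7454/15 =496.93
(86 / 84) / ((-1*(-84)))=43 / 3528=0.01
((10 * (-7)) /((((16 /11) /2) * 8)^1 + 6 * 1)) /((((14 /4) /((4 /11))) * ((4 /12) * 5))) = -24 /65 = -0.37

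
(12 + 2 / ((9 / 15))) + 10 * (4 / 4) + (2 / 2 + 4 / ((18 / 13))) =263 / 9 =29.22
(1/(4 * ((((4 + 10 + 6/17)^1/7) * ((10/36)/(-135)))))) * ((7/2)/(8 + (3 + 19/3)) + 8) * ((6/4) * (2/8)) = -73998603/406016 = -182.26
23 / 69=1 / 3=0.33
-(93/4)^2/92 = -8649/1472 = -5.88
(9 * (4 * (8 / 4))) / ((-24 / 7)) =-21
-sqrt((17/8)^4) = -289/64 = -4.52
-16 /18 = -8 /9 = -0.89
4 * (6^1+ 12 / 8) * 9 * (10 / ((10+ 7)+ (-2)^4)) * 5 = 4500 / 11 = 409.09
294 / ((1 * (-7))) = -42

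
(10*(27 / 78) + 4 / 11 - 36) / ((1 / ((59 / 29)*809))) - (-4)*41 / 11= -219548503 / 4147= -52941.52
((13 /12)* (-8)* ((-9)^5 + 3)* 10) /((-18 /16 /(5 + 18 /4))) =-388916320 /9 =-43212924.44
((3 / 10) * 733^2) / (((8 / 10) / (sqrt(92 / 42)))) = 537289 * sqrt(966) / 56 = 298200.58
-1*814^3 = -539353144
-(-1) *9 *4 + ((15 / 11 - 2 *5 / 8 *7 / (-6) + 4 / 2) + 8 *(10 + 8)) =48793 / 264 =184.82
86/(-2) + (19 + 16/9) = -200/9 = -22.22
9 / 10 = 0.90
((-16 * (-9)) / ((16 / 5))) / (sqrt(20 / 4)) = 9 * sqrt(5) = 20.12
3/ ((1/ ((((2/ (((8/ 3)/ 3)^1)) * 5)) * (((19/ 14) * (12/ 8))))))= 68.71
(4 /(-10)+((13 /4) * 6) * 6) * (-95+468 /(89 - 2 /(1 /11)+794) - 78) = -5771117 /287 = -20108.42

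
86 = 86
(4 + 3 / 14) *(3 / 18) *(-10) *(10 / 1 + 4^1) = -295 / 3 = -98.33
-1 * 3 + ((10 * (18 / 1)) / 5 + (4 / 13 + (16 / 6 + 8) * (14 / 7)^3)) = 4627 / 39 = 118.64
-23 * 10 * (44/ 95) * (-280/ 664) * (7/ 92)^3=132055/ 6673864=0.02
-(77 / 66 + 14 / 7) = -19 / 6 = -3.17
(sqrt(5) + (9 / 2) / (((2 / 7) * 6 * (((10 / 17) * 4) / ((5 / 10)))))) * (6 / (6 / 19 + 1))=20349 / 8000 + 114 * sqrt(5) / 25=12.74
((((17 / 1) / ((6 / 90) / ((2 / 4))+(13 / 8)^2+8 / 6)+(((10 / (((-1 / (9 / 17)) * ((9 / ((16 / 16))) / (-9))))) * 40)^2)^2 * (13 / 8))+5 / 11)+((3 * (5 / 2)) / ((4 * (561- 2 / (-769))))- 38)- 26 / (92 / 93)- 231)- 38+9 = 40856766215505702211722327 / 12502485201406904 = 3267891587.74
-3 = -3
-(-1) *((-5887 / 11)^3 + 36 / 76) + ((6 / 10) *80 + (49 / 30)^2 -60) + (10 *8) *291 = -3488287571154511 / 22760100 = -153263279.65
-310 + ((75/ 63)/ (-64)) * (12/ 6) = -208345/ 672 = -310.04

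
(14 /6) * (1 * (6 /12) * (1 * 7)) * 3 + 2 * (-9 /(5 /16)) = -331 /10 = -33.10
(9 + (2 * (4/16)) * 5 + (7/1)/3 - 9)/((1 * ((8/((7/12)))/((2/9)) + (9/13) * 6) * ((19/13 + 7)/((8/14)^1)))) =4901/989010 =0.00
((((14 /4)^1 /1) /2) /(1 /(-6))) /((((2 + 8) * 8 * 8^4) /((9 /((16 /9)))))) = -1701 /10485760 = -0.00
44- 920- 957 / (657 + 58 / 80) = -23084964 / 26309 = -877.46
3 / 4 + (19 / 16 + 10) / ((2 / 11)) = 1993 / 32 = 62.28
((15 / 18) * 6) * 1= 5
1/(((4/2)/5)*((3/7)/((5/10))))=2.92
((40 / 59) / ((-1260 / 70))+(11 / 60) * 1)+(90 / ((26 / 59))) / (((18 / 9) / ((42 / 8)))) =148069747 / 276120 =536.25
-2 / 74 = -0.03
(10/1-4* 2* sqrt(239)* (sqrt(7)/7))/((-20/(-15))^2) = 45/8-9* sqrt(1673)/14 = -20.67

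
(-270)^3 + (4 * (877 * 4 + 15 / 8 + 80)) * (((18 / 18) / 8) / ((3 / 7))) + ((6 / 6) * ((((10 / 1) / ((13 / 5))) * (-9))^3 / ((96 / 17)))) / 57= -19678940.67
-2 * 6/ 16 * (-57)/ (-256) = -171/ 1024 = -0.17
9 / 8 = 1.12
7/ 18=0.39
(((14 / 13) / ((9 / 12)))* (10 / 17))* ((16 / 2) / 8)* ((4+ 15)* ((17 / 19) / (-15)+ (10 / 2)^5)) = 99748096 / 1989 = 50149.87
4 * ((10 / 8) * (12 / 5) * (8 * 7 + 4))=720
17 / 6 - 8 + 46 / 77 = -2111 / 462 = -4.57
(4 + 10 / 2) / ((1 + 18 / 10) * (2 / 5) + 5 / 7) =525 / 107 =4.91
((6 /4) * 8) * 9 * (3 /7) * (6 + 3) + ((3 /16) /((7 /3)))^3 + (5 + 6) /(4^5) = 585268685 /1404928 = 416.58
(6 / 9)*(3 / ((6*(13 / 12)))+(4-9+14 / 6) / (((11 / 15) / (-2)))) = 2212 / 429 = 5.16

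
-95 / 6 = -15.83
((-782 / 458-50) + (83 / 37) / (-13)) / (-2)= 2857264 / 110149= 25.94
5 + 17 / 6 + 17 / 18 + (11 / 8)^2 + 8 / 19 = 121363 / 10944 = 11.09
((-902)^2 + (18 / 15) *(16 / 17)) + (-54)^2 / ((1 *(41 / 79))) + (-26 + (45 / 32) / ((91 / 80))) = 519593349617 / 634270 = 819199.00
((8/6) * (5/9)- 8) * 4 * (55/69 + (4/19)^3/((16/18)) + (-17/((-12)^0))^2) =-107531505088/12778317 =-8415.15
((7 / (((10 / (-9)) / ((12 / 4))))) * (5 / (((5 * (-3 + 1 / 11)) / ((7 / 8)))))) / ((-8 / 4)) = -14553 / 5120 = -2.84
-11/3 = -3.67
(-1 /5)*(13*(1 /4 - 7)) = 351 /20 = 17.55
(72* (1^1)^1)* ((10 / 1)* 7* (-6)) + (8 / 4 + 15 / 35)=-211663 / 7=-30237.57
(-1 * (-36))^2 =1296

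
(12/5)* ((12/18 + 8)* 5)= 104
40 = 40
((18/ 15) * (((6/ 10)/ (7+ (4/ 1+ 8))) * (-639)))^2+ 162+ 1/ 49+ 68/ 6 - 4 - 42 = 23671438213/ 33166875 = 713.71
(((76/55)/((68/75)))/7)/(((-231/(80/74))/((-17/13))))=0.00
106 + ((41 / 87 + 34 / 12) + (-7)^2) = 27545 / 174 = 158.30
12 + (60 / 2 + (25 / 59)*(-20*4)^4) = 17355974.20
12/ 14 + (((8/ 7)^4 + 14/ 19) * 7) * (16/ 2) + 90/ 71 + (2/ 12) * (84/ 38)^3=23505761964/ 167037227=140.72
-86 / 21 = -4.10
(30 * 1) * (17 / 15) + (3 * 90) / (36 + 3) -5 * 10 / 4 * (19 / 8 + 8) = -18463 / 208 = -88.76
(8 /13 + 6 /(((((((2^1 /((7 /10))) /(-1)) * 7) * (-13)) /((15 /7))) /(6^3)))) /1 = 1028 /91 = 11.30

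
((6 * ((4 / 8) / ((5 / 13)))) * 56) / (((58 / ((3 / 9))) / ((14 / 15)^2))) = 71344 / 32625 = 2.19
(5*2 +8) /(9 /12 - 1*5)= -72 /17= -4.24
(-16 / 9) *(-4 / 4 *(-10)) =-160 / 9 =-17.78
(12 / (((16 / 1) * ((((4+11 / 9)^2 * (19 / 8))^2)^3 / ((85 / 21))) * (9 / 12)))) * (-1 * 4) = -0.00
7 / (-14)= -1 / 2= -0.50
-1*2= -2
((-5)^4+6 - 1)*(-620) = -390600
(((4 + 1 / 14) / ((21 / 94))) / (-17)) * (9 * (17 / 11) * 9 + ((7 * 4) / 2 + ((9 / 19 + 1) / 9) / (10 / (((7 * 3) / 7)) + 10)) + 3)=-41903179 / 274890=-152.44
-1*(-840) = 840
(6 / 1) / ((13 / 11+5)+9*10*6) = 33 / 3004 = 0.01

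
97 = 97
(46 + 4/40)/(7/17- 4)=-7837/610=-12.85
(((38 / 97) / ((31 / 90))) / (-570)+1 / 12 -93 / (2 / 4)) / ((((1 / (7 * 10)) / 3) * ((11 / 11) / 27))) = -6339711105 / 6014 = -1054158.81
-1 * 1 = -1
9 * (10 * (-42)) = -3780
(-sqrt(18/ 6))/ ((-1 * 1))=sqrt(3)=1.73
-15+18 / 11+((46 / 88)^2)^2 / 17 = -851219423 / 63717632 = -13.36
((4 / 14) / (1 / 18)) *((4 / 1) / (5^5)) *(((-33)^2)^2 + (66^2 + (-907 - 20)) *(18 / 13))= 445786416 / 56875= 7838.00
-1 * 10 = -10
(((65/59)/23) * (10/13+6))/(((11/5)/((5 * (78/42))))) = 13000/9499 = 1.37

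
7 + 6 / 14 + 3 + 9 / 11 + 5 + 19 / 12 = 16475 / 924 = 17.83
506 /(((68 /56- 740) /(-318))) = 2252712 /10343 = 217.80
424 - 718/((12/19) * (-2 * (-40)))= 196699/480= 409.79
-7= -7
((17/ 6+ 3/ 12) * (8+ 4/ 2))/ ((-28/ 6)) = -185/ 28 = -6.61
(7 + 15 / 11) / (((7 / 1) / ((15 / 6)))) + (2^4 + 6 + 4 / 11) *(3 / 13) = 8156 / 1001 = 8.15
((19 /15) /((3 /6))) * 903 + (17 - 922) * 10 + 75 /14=-6757.04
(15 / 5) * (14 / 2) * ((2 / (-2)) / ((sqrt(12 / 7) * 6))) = -7 * sqrt(21) / 12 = -2.67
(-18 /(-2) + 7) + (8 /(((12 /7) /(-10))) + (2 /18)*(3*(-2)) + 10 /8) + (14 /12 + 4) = -24.92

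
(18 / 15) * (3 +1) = 24 / 5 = 4.80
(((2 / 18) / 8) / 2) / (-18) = -0.00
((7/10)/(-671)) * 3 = -21/6710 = -0.00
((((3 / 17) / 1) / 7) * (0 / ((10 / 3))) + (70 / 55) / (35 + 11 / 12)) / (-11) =-168 / 52151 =-0.00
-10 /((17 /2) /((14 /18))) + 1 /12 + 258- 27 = 230.17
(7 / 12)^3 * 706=121079 / 864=140.14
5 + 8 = 13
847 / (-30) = -847 / 30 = -28.23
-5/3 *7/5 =-7/3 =-2.33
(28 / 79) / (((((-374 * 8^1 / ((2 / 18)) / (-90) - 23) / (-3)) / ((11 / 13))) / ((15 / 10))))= -6930 / 1418287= -0.00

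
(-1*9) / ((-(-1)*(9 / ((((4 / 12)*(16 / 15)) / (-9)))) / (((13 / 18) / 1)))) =104 / 3645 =0.03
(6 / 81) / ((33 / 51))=0.11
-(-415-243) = 658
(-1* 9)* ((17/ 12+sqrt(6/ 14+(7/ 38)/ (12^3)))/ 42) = -17/ 56 -sqrt(157238718)/ 89376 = -0.44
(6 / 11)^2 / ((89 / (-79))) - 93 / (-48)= 288335 / 172304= 1.67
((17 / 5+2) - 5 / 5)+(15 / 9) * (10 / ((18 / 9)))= 191 / 15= 12.73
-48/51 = -16/17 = -0.94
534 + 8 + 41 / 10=5461 / 10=546.10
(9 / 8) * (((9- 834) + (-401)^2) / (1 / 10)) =1799730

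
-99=-99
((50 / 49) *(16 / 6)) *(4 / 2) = 800 / 147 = 5.44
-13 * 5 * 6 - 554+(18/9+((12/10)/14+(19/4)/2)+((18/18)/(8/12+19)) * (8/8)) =-15520349/16520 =-939.49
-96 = -96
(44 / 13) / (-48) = -11 / 156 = -0.07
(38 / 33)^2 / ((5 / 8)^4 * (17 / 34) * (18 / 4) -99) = -23658496 / 1760249799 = -0.01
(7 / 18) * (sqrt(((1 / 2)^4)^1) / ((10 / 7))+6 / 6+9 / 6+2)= 1309 / 720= 1.82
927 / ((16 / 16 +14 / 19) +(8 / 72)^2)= 1426653 / 2692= 529.96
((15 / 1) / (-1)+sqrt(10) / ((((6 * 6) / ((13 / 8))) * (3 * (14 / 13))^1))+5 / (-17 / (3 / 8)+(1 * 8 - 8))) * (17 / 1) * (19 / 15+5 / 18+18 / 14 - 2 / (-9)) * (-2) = 1563.58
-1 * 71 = -71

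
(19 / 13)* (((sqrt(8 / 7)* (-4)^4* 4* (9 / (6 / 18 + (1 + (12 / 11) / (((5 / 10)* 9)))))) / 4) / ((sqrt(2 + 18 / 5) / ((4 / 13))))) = 1444608* sqrt(10) / 15379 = 297.04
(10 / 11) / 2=5 / 11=0.45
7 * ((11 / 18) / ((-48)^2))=77 / 41472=0.00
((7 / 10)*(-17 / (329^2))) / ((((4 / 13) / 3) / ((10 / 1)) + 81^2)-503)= -663 / 36533254912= -0.00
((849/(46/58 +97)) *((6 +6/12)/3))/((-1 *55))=-106691/311960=-0.34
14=14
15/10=3/2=1.50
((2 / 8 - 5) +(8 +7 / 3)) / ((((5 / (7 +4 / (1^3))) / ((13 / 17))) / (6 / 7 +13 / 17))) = 1849133 / 121380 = 15.23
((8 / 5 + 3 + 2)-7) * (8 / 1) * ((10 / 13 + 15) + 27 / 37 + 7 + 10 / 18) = -1666112 / 21645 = -76.97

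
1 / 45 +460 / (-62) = -10319 / 1395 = -7.40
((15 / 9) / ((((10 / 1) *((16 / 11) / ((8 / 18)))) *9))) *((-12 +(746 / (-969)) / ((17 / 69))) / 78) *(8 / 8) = -456775 / 416305656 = -0.00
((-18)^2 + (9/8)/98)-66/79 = 20016231/61936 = 323.18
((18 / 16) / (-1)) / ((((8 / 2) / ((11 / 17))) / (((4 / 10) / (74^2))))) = -99 / 7447360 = -0.00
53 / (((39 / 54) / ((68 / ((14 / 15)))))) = 486540 / 91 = 5346.59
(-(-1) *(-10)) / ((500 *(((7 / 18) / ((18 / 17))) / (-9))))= 1458 / 2975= 0.49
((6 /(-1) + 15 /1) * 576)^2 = 26873856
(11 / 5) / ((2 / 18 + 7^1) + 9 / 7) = 693 / 2645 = 0.26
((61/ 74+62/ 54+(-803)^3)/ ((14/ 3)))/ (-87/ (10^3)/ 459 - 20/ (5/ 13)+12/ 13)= 57157654695976250/ 26312425643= 2172268.55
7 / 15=0.47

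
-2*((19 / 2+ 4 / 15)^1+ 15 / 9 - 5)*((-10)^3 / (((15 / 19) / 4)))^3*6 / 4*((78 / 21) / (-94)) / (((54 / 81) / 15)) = -2231794901722.39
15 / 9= 5 / 3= 1.67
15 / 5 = 3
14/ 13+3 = 53/ 13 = 4.08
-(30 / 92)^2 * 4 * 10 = -2250 / 529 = -4.25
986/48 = 493/24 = 20.54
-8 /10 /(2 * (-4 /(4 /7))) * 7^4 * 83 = 56938 /5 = 11387.60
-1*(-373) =373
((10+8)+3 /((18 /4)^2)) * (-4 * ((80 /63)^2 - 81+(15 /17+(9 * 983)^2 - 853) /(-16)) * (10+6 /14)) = 1927601515596815 /520506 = 3703322373.99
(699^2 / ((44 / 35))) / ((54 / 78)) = 24701495 / 44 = 561397.61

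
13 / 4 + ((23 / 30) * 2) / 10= 1021 / 300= 3.40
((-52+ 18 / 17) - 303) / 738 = -6017 / 12546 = -0.48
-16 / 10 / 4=-2 / 5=-0.40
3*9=27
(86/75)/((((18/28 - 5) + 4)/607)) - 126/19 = -13932982/7125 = -1955.51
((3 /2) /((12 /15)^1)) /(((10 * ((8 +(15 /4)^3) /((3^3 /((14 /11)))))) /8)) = 14256 /27209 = 0.52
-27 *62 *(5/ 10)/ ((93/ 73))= -657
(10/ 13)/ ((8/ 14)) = 35/ 26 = 1.35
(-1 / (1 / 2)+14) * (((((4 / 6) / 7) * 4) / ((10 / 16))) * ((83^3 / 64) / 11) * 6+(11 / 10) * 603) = 16787334 / 385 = 43603.46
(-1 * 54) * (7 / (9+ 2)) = -378 / 11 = -34.36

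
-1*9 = -9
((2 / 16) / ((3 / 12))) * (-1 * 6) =-3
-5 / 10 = -1 / 2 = -0.50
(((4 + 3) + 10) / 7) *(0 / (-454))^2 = 0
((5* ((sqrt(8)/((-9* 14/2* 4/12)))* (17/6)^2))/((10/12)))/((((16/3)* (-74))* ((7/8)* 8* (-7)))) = -289* sqrt(2)/1218336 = -0.00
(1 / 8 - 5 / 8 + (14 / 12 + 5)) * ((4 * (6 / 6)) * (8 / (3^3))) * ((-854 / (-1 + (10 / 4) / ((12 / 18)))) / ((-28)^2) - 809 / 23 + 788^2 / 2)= 99693969040 / 47817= 2084906.39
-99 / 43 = -2.30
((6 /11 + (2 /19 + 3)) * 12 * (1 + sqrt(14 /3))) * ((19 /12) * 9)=1972.86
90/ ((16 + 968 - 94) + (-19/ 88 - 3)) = 0.10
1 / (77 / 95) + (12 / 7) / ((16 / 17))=3.06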